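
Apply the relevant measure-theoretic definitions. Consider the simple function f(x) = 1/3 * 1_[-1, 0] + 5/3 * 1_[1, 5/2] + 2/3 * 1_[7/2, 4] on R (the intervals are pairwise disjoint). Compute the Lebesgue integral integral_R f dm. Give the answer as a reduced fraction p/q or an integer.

For a simple function f = sum_i c_i * 1_{A_i} with disjoint A_i,
  integral f dm = sum_i c_i * m(A_i).
Lengths of the A_i:
  m(A_1) = 0 - (-1) = 1.
  m(A_2) = 5/2 - 1 = 3/2.
  m(A_3) = 4 - 7/2 = 1/2.
Contributions c_i * m(A_i):
  (1/3) * (1) = 1/3.
  (5/3) * (3/2) = 5/2.
  (2/3) * (1/2) = 1/3.
Total: 1/3 + 5/2 + 1/3 = 19/6.

19/6


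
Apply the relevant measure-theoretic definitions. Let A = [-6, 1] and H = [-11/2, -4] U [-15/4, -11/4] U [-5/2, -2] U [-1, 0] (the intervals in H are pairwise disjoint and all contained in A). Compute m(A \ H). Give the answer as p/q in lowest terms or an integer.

The ambient interval has length m(A) = 1 - (-6) = 7.
Since the holes are disjoint and sit inside A, by finite additivity
  m(H) = sum_i (b_i - a_i), and m(A \ H) = m(A) - m(H).
Computing the hole measures:
  m(H_1) = -4 - (-11/2) = 3/2.
  m(H_2) = -11/4 - (-15/4) = 1.
  m(H_3) = -2 - (-5/2) = 1/2.
  m(H_4) = 0 - (-1) = 1.
Summed: m(H) = 3/2 + 1 + 1/2 + 1 = 4.
So m(A \ H) = 7 - 4 = 3.

3


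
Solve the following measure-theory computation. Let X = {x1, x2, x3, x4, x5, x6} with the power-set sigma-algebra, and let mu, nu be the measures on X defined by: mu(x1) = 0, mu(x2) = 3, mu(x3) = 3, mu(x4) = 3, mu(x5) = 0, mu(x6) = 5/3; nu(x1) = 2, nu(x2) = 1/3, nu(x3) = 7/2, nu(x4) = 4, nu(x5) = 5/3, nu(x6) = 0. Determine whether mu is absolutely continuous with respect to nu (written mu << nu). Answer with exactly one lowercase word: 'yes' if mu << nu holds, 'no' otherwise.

mu << nu means: every nu-null measurable set is also mu-null; equivalently, for every atom x, if nu({x}) = 0 then mu({x}) = 0.
Checking each atom:
  x1: nu = 2 > 0 -> no constraint.
  x2: nu = 1/3 > 0 -> no constraint.
  x3: nu = 7/2 > 0 -> no constraint.
  x4: nu = 4 > 0 -> no constraint.
  x5: nu = 5/3 > 0 -> no constraint.
  x6: nu = 0, mu = 5/3 > 0 -> violates mu << nu.
The atom(s) x6 violate the condition (nu = 0 but mu > 0). Therefore mu is NOT absolutely continuous w.r.t. nu.

no


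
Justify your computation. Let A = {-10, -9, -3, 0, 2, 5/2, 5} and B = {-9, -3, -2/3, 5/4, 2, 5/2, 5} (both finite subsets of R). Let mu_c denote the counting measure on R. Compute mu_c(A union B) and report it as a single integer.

Counting measure on a finite set equals cardinality. By inclusion-exclusion, |A union B| = |A| + |B| - |A cap B|.
|A| = 7, |B| = 7, |A cap B| = 5.
So mu_c(A union B) = 7 + 7 - 5 = 9.

9


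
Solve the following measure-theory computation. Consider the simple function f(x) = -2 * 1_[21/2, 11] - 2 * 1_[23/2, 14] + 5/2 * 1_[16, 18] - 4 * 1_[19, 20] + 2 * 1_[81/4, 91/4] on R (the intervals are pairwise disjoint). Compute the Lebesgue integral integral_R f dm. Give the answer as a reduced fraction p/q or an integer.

For a simple function f = sum_i c_i * 1_{A_i} with disjoint A_i,
  integral f dm = sum_i c_i * m(A_i).
Lengths of the A_i:
  m(A_1) = 11 - 21/2 = 1/2.
  m(A_2) = 14 - 23/2 = 5/2.
  m(A_3) = 18 - 16 = 2.
  m(A_4) = 20 - 19 = 1.
  m(A_5) = 91/4 - 81/4 = 5/2.
Contributions c_i * m(A_i):
  (-2) * (1/2) = -1.
  (-2) * (5/2) = -5.
  (5/2) * (2) = 5.
  (-4) * (1) = -4.
  (2) * (5/2) = 5.
Total: -1 - 5 + 5 - 4 + 5 = 0.

0


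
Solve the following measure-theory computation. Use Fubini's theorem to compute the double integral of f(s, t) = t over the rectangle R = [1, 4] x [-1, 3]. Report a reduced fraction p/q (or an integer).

f(s, t) is a tensor product of a function of s and a function of t, and both factors are bounded continuous (hence Lebesgue integrable) on the rectangle, so Fubini's theorem applies:
  integral_R f d(m x m) = (integral_a1^b1 1 ds) * (integral_a2^b2 t dt).
Inner integral in s: integral_{1}^{4} 1 ds = (4^1 - 1^1)/1
  = 3.
Inner integral in t: integral_{-1}^{3} t dt = (3^2 - (-1)^2)/2
  = 4.
Product: (3) * (4) = 12.

12


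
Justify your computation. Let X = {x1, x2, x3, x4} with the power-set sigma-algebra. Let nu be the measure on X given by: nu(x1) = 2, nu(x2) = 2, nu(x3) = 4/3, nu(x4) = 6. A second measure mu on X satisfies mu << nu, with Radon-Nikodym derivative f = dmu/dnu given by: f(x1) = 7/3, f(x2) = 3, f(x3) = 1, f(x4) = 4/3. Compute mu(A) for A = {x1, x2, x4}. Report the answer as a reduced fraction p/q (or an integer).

By the defining property of the Radon-Nikodym derivative, for every measurable set A,
  mu(A) = integral_A f dnu.
Since nu is a discrete measure concentrated on the atoms of X, the integral over A reduces to the sum
  mu(A) = sum_{x in A} f(x) * nu({x}).
Computing each term:
  x1: f(x1) * nu(x1) = 7/3 * 2 = 14/3.
  x2: f(x2) * nu(x2) = 3 * 2 = 6.
  x4: f(x4) * nu(x4) = 4/3 * 6 = 8.
Summing: mu(A) = 14/3 + 6 + 8 = 56/3.

56/3


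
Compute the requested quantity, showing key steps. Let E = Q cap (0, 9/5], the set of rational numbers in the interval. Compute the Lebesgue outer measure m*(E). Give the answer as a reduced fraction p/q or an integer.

E = Q cap (0, 9/5] is a subset of Q, which is countable. Enumerate Q = {q_1, q_2, ...}; for any eps > 0, cover q_k by the open interval (q_k - eps/2^(k+1), q_k + eps/2^(k+1)), of length eps/2^k. The total cover length is sum_{k>=1} eps/2^k = eps. Hence m*(E) <= m*(Q) <= eps for every eps > 0, and since outer measure is non-negative, m*(E) = 0.

0


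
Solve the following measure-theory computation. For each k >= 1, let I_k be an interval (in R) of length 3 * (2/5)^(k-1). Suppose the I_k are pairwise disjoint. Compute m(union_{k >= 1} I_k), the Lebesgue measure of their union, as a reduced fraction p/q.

By countable additivity of the Lebesgue measure on pairwise disjoint measurable sets,
  m(union_{k >= 1} I_k) = sum_{k >= 1} m(I_k) = sum_{k >= 1} a * r^(k-1),
  with a = 3 and r = 2/5.
Since 0 < r = 2/5 < 1, the geometric series converges:
  sum_{k >= 1} a * r^(k-1) = a / (1 - r).
  = 3 / (1 - 2/5)
  = 3 / (3/5)
  = 5.

5


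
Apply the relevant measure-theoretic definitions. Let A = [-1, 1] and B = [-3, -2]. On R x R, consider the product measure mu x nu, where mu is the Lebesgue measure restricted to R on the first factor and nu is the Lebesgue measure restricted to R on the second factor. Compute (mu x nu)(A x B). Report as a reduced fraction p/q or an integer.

For a measurable rectangle A x B, the product measure satisfies
  (mu x nu)(A x B) = mu(A) * nu(B).
  mu(A) = 2.
  nu(B) = 1.
  (mu x nu)(A x B) = 2 * 1 = 2.

2


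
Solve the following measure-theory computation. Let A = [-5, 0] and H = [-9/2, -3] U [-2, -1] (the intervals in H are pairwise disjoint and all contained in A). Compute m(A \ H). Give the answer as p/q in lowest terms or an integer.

The ambient interval has length m(A) = 0 - (-5) = 5.
Since the holes are disjoint and sit inside A, by finite additivity
  m(H) = sum_i (b_i - a_i), and m(A \ H) = m(A) - m(H).
Computing the hole measures:
  m(H_1) = -3 - (-9/2) = 3/2.
  m(H_2) = -1 - (-2) = 1.
Summed: m(H) = 3/2 + 1 = 5/2.
So m(A \ H) = 5 - 5/2 = 5/2.

5/2


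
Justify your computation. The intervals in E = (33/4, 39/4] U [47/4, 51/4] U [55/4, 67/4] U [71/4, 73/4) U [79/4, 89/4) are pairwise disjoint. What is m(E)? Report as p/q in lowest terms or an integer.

For pairwise disjoint intervals, m(union_i I_i) = sum_i m(I_i),
and m is invariant under swapping open/closed endpoints (single points have measure 0).
So m(E) = sum_i (b_i - a_i).
  I_1 has length 39/4 - 33/4 = 3/2.
  I_2 has length 51/4 - 47/4 = 1.
  I_3 has length 67/4 - 55/4 = 3.
  I_4 has length 73/4 - 71/4 = 1/2.
  I_5 has length 89/4 - 79/4 = 5/2.
Summing:
  m(E) = 3/2 + 1 + 3 + 1/2 + 5/2 = 17/2.

17/2


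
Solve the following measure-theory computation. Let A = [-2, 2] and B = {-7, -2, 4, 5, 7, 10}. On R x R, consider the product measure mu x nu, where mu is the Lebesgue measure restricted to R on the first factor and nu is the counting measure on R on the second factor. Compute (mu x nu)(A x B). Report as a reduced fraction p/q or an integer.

For a measurable rectangle A x B, the product measure satisfies
  (mu x nu)(A x B) = mu(A) * nu(B).
  mu(A) = 4.
  nu(B) = 6.
  (mu x nu)(A x B) = 4 * 6 = 24.

24


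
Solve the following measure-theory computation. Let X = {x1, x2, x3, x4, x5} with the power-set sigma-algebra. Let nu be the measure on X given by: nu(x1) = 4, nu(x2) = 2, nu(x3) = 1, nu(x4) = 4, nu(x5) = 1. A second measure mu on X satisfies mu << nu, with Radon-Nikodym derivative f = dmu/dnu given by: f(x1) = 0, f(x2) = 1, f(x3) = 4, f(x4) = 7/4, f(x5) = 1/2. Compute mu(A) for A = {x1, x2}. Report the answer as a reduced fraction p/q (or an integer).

By the defining property of the Radon-Nikodym derivative, for every measurable set A,
  mu(A) = integral_A f dnu.
Since nu is a discrete measure concentrated on the atoms of X, the integral over A reduces to the sum
  mu(A) = sum_{x in A} f(x) * nu({x}).
Computing each term:
  x1: f(x1) * nu(x1) = 0 * 4 = 0.
  x2: f(x2) * nu(x2) = 1 * 2 = 2.
Summing: mu(A) = 0 + 2 = 2.

2


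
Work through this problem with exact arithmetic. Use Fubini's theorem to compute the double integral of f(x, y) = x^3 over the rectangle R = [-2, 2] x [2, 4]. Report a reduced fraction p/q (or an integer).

f(x, y) is a tensor product of a function of x and a function of y, and both factors are bounded continuous (hence Lebesgue integrable) on the rectangle, so Fubini's theorem applies:
  integral_R f d(m x m) = (integral_a1^b1 x^3 dx) * (integral_a2^b2 1 dy).
Inner integral in x: integral_{-2}^{2} x^3 dx = (2^4 - (-2)^4)/4
  = 0.
Inner integral in y: integral_{2}^{4} 1 dy = (4^1 - 2^1)/1
  = 2.
Product: (0) * (2) = 0.

0


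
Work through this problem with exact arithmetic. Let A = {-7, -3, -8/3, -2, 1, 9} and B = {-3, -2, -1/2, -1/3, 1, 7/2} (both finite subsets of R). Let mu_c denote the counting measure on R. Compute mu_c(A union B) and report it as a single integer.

Counting measure on a finite set equals cardinality. By inclusion-exclusion, |A union B| = |A| + |B| - |A cap B|.
|A| = 6, |B| = 6, |A cap B| = 3.
So mu_c(A union B) = 6 + 6 - 3 = 9.

9


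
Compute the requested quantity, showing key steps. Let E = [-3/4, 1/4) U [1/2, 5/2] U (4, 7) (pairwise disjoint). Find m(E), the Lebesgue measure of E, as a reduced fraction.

For pairwise disjoint intervals, m(union_i I_i) = sum_i m(I_i),
and m is invariant under swapping open/closed endpoints (single points have measure 0).
So m(E) = sum_i (b_i - a_i).
  I_1 has length 1/4 - (-3/4) = 1.
  I_2 has length 5/2 - 1/2 = 2.
  I_3 has length 7 - 4 = 3.
Summing:
  m(E) = 1 + 2 + 3 = 6.

6


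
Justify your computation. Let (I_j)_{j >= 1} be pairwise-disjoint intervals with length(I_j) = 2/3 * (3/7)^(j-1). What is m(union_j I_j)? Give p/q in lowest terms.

By countable additivity of the Lebesgue measure on pairwise disjoint measurable sets,
  m(union_{j >= 1} I_j) = sum_{j >= 1} m(I_j) = sum_{j >= 1} a * r^(j-1),
  with a = 2/3 and r = 3/7.
Since 0 < r = 3/7 < 1, the geometric series converges:
  sum_{j >= 1} a * r^(j-1) = a / (1 - r).
  = 2/3 / (1 - 3/7)
  = 2/3 / (4/7)
  = 7/6.

7/6


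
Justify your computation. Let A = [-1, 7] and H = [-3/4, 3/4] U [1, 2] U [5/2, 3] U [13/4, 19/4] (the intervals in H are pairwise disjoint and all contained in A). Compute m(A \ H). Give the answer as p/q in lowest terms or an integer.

The ambient interval has length m(A) = 7 - (-1) = 8.
Since the holes are disjoint and sit inside A, by finite additivity
  m(H) = sum_i (b_i - a_i), and m(A \ H) = m(A) - m(H).
Computing the hole measures:
  m(H_1) = 3/4 - (-3/4) = 3/2.
  m(H_2) = 2 - 1 = 1.
  m(H_3) = 3 - 5/2 = 1/2.
  m(H_4) = 19/4 - 13/4 = 3/2.
Summed: m(H) = 3/2 + 1 + 1/2 + 3/2 = 9/2.
So m(A \ H) = 8 - 9/2 = 7/2.

7/2


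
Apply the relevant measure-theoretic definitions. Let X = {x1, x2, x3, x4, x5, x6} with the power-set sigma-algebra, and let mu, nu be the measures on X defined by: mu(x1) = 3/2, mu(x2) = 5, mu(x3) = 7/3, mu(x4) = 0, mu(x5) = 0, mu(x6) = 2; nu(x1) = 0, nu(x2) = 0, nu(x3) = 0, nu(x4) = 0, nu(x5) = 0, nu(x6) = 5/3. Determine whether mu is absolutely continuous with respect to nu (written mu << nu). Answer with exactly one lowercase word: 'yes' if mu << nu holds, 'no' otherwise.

mu << nu means: every nu-null measurable set is also mu-null; equivalently, for every atom x, if nu({x}) = 0 then mu({x}) = 0.
Checking each atom:
  x1: nu = 0, mu = 3/2 > 0 -> violates mu << nu.
  x2: nu = 0, mu = 5 > 0 -> violates mu << nu.
  x3: nu = 0, mu = 7/3 > 0 -> violates mu << nu.
  x4: nu = 0, mu = 0 -> consistent with mu << nu.
  x5: nu = 0, mu = 0 -> consistent with mu << nu.
  x6: nu = 5/3 > 0 -> no constraint.
The atom(s) x1, x2, x3 violate the condition (nu = 0 but mu > 0). Therefore mu is NOT absolutely continuous w.r.t. nu.

no


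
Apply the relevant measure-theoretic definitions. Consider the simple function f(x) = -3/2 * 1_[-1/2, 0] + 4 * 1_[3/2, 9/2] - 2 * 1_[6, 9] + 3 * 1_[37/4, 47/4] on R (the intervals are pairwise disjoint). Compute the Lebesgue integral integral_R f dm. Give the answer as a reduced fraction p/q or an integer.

For a simple function f = sum_i c_i * 1_{A_i} with disjoint A_i,
  integral f dm = sum_i c_i * m(A_i).
Lengths of the A_i:
  m(A_1) = 0 - (-1/2) = 1/2.
  m(A_2) = 9/2 - 3/2 = 3.
  m(A_3) = 9 - 6 = 3.
  m(A_4) = 47/4 - 37/4 = 5/2.
Contributions c_i * m(A_i):
  (-3/2) * (1/2) = -3/4.
  (4) * (3) = 12.
  (-2) * (3) = -6.
  (3) * (5/2) = 15/2.
Total: -3/4 + 12 - 6 + 15/2 = 51/4.

51/4


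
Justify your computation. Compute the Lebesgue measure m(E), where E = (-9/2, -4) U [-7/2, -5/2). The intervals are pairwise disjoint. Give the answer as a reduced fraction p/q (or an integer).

For pairwise disjoint intervals, m(union_i I_i) = sum_i m(I_i),
and m is invariant under swapping open/closed endpoints (single points have measure 0).
So m(E) = sum_i (b_i - a_i).
  I_1 has length -4 - (-9/2) = 1/2.
  I_2 has length -5/2 - (-7/2) = 1.
Summing:
  m(E) = 1/2 + 1 = 3/2.

3/2


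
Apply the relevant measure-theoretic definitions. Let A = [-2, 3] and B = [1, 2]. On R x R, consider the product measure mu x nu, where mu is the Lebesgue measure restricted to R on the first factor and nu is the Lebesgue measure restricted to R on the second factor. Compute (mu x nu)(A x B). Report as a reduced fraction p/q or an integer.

For a measurable rectangle A x B, the product measure satisfies
  (mu x nu)(A x B) = mu(A) * nu(B).
  mu(A) = 5.
  nu(B) = 1.
  (mu x nu)(A x B) = 5 * 1 = 5.

5


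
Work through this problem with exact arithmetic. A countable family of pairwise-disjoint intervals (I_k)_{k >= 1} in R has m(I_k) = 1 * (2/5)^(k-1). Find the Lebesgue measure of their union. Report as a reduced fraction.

By countable additivity of the Lebesgue measure on pairwise disjoint measurable sets,
  m(union_{k >= 1} I_k) = sum_{k >= 1} m(I_k) = sum_{k >= 1} a * r^(k-1),
  with a = 1 and r = 2/5.
Since 0 < r = 2/5 < 1, the geometric series converges:
  sum_{k >= 1} a * r^(k-1) = a / (1 - r).
  = 1 / (1 - 2/5)
  = 1 / (3/5)
  = 5/3.

5/3


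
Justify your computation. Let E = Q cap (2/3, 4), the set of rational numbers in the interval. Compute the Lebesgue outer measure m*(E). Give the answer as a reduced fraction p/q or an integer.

Q cap (2/3, 4) is countable; list its elements as q_1, q_2, ... . Fix eps > 0 and cover the k-th point by an interval of length eps * 2^(-k). The cover has total length eps * sum_{k>=1} 2^(-k) = eps, so by definition of outer measure m*(Q cap (2/3, 4)) <= eps. Since eps was arbitrary and m* >= 0, the outer measure is 0.

0


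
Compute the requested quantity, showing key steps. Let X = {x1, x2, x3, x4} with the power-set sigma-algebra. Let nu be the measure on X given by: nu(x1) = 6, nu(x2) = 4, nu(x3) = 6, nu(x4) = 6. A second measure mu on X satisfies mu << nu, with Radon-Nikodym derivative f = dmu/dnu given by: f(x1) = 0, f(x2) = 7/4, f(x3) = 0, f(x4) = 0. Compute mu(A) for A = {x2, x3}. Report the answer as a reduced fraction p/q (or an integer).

By the defining property of the Radon-Nikodym derivative, for every measurable set A,
  mu(A) = integral_A f dnu.
Since nu is a discrete measure concentrated on the atoms of X, the integral over A reduces to the sum
  mu(A) = sum_{x in A} f(x) * nu({x}).
Computing each term:
  x2: f(x2) * nu(x2) = 7/4 * 4 = 7.
  x3: f(x3) * nu(x3) = 0 * 6 = 0.
Summing: mu(A) = 7 + 0 = 7.

7


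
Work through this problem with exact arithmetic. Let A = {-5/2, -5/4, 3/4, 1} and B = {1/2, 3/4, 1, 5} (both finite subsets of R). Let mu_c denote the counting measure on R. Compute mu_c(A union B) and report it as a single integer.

Counting measure on a finite set equals cardinality. By inclusion-exclusion, |A union B| = |A| + |B| - |A cap B|.
|A| = 4, |B| = 4, |A cap B| = 2.
So mu_c(A union B) = 4 + 4 - 2 = 6.

6


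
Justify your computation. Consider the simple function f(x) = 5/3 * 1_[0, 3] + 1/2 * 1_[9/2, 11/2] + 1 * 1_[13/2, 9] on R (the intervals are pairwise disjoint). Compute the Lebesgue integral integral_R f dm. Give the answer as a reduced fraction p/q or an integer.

For a simple function f = sum_i c_i * 1_{A_i} with disjoint A_i,
  integral f dm = sum_i c_i * m(A_i).
Lengths of the A_i:
  m(A_1) = 3 - 0 = 3.
  m(A_2) = 11/2 - 9/2 = 1.
  m(A_3) = 9 - 13/2 = 5/2.
Contributions c_i * m(A_i):
  (5/3) * (3) = 5.
  (1/2) * (1) = 1/2.
  (1) * (5/2) = 5/2.
Total: 5 + 1/2 + 5/2 = 8.

8


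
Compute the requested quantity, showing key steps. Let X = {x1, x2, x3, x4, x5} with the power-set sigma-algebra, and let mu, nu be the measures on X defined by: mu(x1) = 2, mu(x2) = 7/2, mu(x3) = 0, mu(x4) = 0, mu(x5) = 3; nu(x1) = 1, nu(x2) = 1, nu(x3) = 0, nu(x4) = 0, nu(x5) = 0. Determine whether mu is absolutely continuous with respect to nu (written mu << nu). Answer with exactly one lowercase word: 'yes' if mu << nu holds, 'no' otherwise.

mu << nu means: every nu-null measurable set is also mu-null; equivalently, for every atom x, if nu({x}) = 0 then mu({x}) = 0.
Checking each atom:
  x1: nu = 1 > 0 -> no constraint.
  x2: nu = 1 > 0 -> no constraint.
  x3: nu = 0, mu = 0 -> consistent with mu << nu.
  x4: nu = 0, mu = 0 -> consistent with mu << nu.
  x5: nu = 0, mu = 3 > 0 -> violates mu << nu.
The atom(s) x5 violate the condition (nu = 0 but mu > 0). Therefore mu is NOT absolutely continuous w.r.t. nu.

no


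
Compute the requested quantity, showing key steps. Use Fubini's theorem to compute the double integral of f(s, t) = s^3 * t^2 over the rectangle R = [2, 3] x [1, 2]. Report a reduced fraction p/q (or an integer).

f(s, t) is a tensor product of a function of s and a function of t, and both factors are bounded continuous (hence Lebesgue integrable) on the rectangle, so Fubini's theorem applies:
  integral_R f d(m x m) = (integral_a1^b1 s^3 ds) * (integral_a2^b2 t^2 dt).
Inner integral in s: integral_{2}^{3} s^3 ds = (3^4 - 2^4)/4
  = 65/4.
Inner integral in t: integral_{1}^{2} t^2 dt = (2^3 - 1^3)/3
  = 7/3.
Product: (65/4) * (7/3) = 455/12.

455/12


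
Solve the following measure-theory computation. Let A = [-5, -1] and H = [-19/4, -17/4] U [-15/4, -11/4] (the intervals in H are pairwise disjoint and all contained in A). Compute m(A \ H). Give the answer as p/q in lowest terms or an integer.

The ambient interval has length m(A) = -1 - (-5) = 4.
Since the holes are disjoint and sit inside A, by finite additivity
  m(H) = sum_i (b_i - a_i), and m(A \ H) = m(A) - m(H).
Computing the hole measures:
  m(H_1) = -17/4 - (-19/4) = 1/2.
  m(H_2) = -11/4 - (-15/4) = 1.
Summed: m(H) = 1/2 + 1 = 3/2.
So m(A \ H) = 4 - 3/2 = 5/2.

5/2


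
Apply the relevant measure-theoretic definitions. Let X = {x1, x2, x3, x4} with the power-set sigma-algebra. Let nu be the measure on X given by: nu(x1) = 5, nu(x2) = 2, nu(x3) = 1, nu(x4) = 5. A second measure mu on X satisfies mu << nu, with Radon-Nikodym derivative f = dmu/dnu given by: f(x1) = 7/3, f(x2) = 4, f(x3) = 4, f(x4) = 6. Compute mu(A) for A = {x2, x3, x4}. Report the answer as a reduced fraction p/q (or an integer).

By the defining property of the Radon-Nikodym derivative, for every measurable set A,
  mu(A) = integral_A f dnu.
Since nu is a discrete measure concentrated on the atoms of X, the integral over A reduces to the sum
  mu(A) = sum_{x in A} f(x) * nu({x}).
Computing each term:
  x2: f(x2) * nu(x2) = 4 * 2 = 8.
  x3: f(x3) * nu(x3) = 4 * 1 = 4.
  x4: f(x4) * nu(x4) = 6 * 5 = 30.
Summing: mu(A) = 8 + 4 + 30 = 42.

42


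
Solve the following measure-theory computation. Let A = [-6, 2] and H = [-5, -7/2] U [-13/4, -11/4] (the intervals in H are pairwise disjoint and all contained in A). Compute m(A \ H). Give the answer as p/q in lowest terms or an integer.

The ambient interval has length m(A) = 2 - (-6) = 8.
Since the holes are disjoint and sit inside A, by finite additivity
  m(H) = sum_i (b_i - a_i), and m(A \ H) = m(A) - m(H).
Computing the hole measures:
  m(H_1) = -7/2 - (-5) = 3/2.
  m(H_2) = -11/4 - (-13/4) = 1/2.
Summed: m(H) = 3/2 + 1/2 = 2.
So m(A \ H) = 8 - 2 = 6.

6


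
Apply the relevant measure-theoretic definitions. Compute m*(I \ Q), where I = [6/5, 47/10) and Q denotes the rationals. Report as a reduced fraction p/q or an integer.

The interval I = [6/5, 47/10) has m(I) = 47/10 - 6/5 = 7/2 (endpoints are measure-zero, so open/closed/half-open agree). Write I = (I cap Q) u (I \ Q). The rationals in I are countable, so m*(I cap Q) = 0 (cover each rational by intervals whose total length is arbitrarily small). By countable subadditivity m*(I) <= m*(I cap Q) + m*(I \ Q), hence m*(I \ Q) >= m(I) = 7/2. The reverse inequality m*(I \ Q) <= m*(I) = 7/2 is trivial since (I \ Q) is a subset of I. Therefore m*(I \ Q) = 7/2.

7/2


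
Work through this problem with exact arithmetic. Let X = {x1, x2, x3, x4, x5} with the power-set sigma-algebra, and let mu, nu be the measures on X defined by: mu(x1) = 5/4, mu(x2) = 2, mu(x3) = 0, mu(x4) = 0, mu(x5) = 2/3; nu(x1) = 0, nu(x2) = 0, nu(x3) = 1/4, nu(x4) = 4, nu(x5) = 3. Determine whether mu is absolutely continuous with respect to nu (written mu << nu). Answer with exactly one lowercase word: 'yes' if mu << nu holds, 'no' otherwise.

mu << nu means: every nu-null measurable set is also mu-null; equivalently, for every atom x, if nu({x}) = 0 then mu({x}) = 0.
Checking each atom:
  x1: nu = 0, mu = 5/4 > 0 -> violates mu << nu.
  x2: nu = 0, mu = 2 > 0 -> violates mu << nu.
  x3: nu = 1/4 > 0 -> no constraint.
  x4: nu = 4 > 0 -> no constraint.
  x5: nu = 3 > 0 -> no constraint.
The atom(s) x1, x2 violate the condition (nu = 0 but mu > 0). Therefore mu is NOT absolutely continuous w.r.t. nu.

no


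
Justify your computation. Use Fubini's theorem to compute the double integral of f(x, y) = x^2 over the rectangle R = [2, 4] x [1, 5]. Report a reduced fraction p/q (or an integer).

f(x, y) is a tensor product of a function of x and a function of y, and both factors are bounded continuous (hence Lebesgue integrable) on the rectangle, so Fubini's theorem applies:
  integral_R f d(m x m) = (integral_a1^b1 x^2 dx) * (integral_a2^b2 1 dy).
Inner integral in x: integral_{2}^{4} x^2 dx = (4^3 - 2^3)/3
  = 56/3.
Inner integral in y: integral_{1}^{5} 1 dy = (5^1 - 1^1)/1
  = 4.
Product: (56/3) * (4) = 224/3.

224/3


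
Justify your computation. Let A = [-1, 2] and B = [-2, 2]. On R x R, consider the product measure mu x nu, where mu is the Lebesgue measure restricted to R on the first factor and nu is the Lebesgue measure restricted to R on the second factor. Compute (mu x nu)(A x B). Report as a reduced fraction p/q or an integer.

For a measurable rectangle A x B, the product measure satisfies
  (mu x nu)(A x B) = mu(A) * nu(B).
  mu(A) = 3.
  nu(B) = 4.
  (mu x nu)(A x B) = 3 * 4 = 12.

12


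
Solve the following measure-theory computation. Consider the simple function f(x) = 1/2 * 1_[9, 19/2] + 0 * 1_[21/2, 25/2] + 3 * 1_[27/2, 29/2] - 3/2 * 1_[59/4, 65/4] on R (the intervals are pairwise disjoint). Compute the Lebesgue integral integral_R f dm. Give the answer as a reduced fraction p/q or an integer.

For a simple function f = sum_i c_i * 1_{A_i} with disjoint A_i,
  integral f dm = sum_i c_i * m(A_i).
Lengths of the A_i:
  m(A_1) = 19/2 - 9 = 1/2.
  m(A_2) = 25/2 - 21/2 = 2.
  m(A_3) = 29/2 - 27/2 = 1.
  m(A_4) = 65/4 - 59/4 = 3/2.
Contributions c_i * m(A_i):
  (1/2) * (1/2) = 1/4.
  (0) * (2) = 0.
  (3) * (1) = 3.
  (-3/2) * (3/2) = -9/4.
Total: 1/4 + 0 + 3 - 9/4 = 1.

1


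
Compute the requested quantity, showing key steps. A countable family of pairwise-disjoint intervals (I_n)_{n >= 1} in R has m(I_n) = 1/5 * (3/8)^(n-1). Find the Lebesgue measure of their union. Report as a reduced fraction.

By countable additivity of the Lebesgue measure on pairwise disjoint measurable sets,
  m(union_{n >= 1} I_n) = sum_{n >= 1} m(I_n) = sum_{n >= 1} a * r^(n-1),
  with a = 1/5 and r = 3/8.
Since 0 < r = 3/8 < 1, the geometric series converges:
  sum_{n >= 1} a * r^(n-1) = a / (1 - r).
  = 1/5 / (1 - 3/8)
  = 1/5 / (5/8)
  = 8/25.

8/25


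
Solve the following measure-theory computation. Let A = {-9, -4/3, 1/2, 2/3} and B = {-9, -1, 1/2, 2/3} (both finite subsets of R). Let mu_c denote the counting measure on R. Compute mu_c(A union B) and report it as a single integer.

Counting measure on a finite set equals cardinality. By inclusion-exclusion, |A union B| = |A| + |B| - |A cap B|.
|A| = 4, |B| = 4, |A cap B| = 3.
So mu_c(A union B) = 4 + 4 - 3 = 5.

5


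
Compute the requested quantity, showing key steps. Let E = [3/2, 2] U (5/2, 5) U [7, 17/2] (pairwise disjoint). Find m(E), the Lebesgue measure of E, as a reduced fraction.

For pairwise disjoint intervals, m(union_i I_i) = sum_i m(I_i),
and m is invariant under swapping open/closed endpoints (single points have measure 0).
So m(E) = sum_i (b_i - a_i).
  I_1 has length 2 - 3/2 = 1/2.
  I_2 has length 5 - 5/2 = 5/2.
  I_3 has length 17/2 - 7 = 3/2.
Summing:
  m(E) = 1/2 + 5/2 + 3/2 = 9/2.

9/2


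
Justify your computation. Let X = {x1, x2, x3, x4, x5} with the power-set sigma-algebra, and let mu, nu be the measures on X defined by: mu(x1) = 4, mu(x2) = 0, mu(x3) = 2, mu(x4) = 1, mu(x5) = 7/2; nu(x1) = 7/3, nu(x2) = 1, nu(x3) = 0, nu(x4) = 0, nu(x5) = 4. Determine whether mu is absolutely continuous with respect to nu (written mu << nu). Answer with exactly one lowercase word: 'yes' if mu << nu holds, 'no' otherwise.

mu << nu means: every nu-null measurable set is also mu-null; equivalently, for every atom x, if nu({x}) = 0 then mu({x}) = 0.
Checking each atom:
  x1: nu = 7/3 > 0 -> no constraint.
  x2: nu = 1 > 0 -> no constraint.
  x3: nu = 0, mu = 2 > 0 -> violates mu << nu.
  x4: nu = 0, mu = 1 > 0 -> violates mu << nu.
  x5: nu = 4 > 0 -> no constraint.
The atom(s) x3, x4 violate the condition (nu = 0 but mu > 0). Therefore mu is NOT absolutely continuous w.r.t. nu.

no


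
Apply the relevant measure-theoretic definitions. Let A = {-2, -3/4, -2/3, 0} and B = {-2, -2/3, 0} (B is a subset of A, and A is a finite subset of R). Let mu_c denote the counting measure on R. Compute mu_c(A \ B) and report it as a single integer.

Counting measure assigns mu_c(E) = |E| (number of elements) when E is finite. For B subset A, A \ B is the set of elements of A not in B, so |A \ B| = |A| - |B|.
|A| = 4, |B| = 3, so mu_c(A \ B) = 4 - 3 = 1.

1


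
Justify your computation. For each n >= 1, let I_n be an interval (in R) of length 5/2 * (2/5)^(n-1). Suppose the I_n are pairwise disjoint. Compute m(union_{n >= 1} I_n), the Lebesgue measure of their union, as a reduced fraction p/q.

By countable additivity of the Lebesgue measure on pairwise disjoint measurable sets,
  m(union_{n >= 1} I_n) = sum_{n >= 1} m(I_n) = sum_{n >= 1} a * r^(n-1),
  with a = 5/2 and r = 2/5.
Since 0 < r = 2/5 < 1, the geometric series converges:
  sum_{n >= 1} a * r^(n-1) = a / (1 - r).
  = 5/2 / (1 - 2/5)
  = 5/2 / (3/5)
  = 25/6.

25/6


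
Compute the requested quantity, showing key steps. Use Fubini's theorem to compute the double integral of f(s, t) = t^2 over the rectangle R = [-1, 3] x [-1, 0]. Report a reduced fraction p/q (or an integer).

f(s, t) is a tensor product of a function of s and a function of t, and both factors are bounded continuous (hence Lebesgue integrable) on the rectangle, so Fubini's theorem applies:
  integral_R f d(m x m) = (integral_a1^b1 1 ds) * (integral_a2^b2 t^2 dt).
Inner integral in s: integral_{-1}^{3} 1 ds = (3^1 - (-1)^1)/1
  = 4.
Inner integral in t: integral_{-1}^{0} t^2 dt = (0^3 - (-1)^3)/3
  = 1/3.
Product: (4) * (1/3) = 4/3.

4/3


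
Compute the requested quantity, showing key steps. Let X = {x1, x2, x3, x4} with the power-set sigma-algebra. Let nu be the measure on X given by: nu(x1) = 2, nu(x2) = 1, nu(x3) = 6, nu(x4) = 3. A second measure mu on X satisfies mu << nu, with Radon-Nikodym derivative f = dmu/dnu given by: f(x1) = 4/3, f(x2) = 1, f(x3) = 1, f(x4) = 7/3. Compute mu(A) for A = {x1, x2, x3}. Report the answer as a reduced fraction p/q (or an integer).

By the defining property of the Radon-Nikodym derivative, for every measurable set A,
  mu(A) = integral_A f dnu.
Since nu is a discrete measure concentrated on the atoms of X, the integral over A reduces to the sum
  mu(A) = sum_{x in A} f(x) * nu({x}).
Computing each term:
  x1: f(x1) * nu(x1) = 4/3 * 2 = 8/3.
  x2: f(x2) * nu(x2) = 1 * 1 = 1.
  x3: f(x3) * nu(x3) = 1 * 6 = 6.
Summing: mu(A) = 8/3 + 1 + 6 = 29/3.

29/3


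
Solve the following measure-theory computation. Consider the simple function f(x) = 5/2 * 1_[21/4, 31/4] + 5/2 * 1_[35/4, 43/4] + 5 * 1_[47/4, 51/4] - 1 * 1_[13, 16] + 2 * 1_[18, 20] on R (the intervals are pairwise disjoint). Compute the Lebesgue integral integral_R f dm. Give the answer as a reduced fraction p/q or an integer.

For a simple function f = sum_i c_i * 1_{A_i} with disjoint A_i,
  integral f dm = sum_i c_i * m(A_i).
Lengths of the A_i:
  m(A_1) = 31/4 - 21/4 = 5/2.
  m(A_2) = 43/4 - 35/4 = 2.
  m(A_3) = 51/4 - 47/4 = 1.
  m(A_4) = 16 - 13 = 3.
  m(A_5) = 20 - 18 = 2.
Contributions c_i * m(A_i):
  (5/2) * (5/2) = 25/4.
  (5/2) * (2) = 5.
  (5) * (1) = 5.
  (-1) * (3) = -3.
  (2) * (2) = 4.
Total: 25/4 + 5 + 5 - 3 + 4 = 69/4.

69/4


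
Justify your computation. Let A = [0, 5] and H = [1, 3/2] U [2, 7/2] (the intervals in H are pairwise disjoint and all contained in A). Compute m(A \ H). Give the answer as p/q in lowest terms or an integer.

The ambient interval has length m(A) = 5 - 0 = 5.
Since the holes are disjoint and sit inside A, by finite additivity
  m(H) = sum_i (b_i - a_i), and m(A \ H) = m(A) - m(H).
Computing the hole measures:
  m(H_1) = 3/2 - 1 = 1/2.
  m(H_2) = 7/2 - 2 = 3/2.
Summed: m(H) = 1/2 + 3/2 = 2.
So m(A \ H) = 5 - 2 = 3.

3


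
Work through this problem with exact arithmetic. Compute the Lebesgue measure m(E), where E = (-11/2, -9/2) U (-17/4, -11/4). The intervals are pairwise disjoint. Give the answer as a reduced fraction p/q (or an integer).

For pairwise disjoint intervals, m(union_i I_i) = sum_i m(I_i),
and m is invariant under swapping open/closed endpoints (single points have measure 0).
So m(E) = sum_i (b_i - a_i).
  I_1 has length -9/2 - (-11/2) = 1.
  I_2 has length -11/4 - (-17/4) = 3/2.
Summing:
  m(E) = 1 + 3/2 = 5/2.

5/2


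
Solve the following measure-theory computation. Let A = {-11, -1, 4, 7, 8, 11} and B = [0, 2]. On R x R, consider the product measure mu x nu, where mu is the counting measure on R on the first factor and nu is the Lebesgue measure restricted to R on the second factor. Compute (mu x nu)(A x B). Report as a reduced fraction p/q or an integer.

For a measurable rectangle A x B, the product measure satisfies
  (mu x nu)(A x B) = mu(A) * nu(B).
  mu(A) = 6.
  nu(B) = 2.
  (mu x nu)(A x B) = 6 * 2 = 12.

12


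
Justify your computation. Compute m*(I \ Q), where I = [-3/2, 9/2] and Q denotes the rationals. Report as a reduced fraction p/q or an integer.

The interval I = [-3/2, 9/2] has m(I) = 9/2 - (-3/2) = 6 (endpoints are measure-zero, so open/closed/half-open agree). Write I = (I cap Q) u (I \ Q). The rationals in I are countable, so m*(I cap Q) = 0 (cover each rational by intervals whose total length is arbitrarily small). By countable subadditivity m*(I) <= m*(I cap Q) + m*(I \ Q), hence m*(I \ Q) >= m(I) = 6. The reverse inequality m*(I \ Q) <= m*(I) = 6 is trivial since (I \ Q) is a subset of I. Therefore m*(I \ Q) = 6.

6


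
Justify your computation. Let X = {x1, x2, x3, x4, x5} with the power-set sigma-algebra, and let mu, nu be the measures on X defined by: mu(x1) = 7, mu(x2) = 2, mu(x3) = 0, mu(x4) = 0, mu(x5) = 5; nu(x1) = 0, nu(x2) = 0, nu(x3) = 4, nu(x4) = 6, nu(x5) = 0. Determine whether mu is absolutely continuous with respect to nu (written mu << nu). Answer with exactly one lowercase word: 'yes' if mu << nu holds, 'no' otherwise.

mu << nu means: every nu-null measurable set is also mu-null; equivalently, for every atom x, if nu({x}) = 0 then mu({x}) = 0.
Checking each atom:
  x1: nu = 0, mu = 7 > 0 -> violates mu << nu.
  x2: nu = 0, mu = 2 > 0 -> violates mu << nu.
  x3: nu = 4 > 0 -> no constraint.
  x4: nu = 6 > 0 -> no constraint.
  x5: nu = 0, mu = 5 > 0 -> violates mu << nu.
The atom(s) x1, x2, x5 violate the condition (nu = 0 but mu > 0). Therefore mu is NOT absolutely continuous w.r.t. nu.

no


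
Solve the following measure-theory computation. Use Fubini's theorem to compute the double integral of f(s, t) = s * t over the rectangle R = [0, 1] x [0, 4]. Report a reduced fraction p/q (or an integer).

f(s, t) is a tensor product of a function of s and a function of t, and both factors are bounded continuous (hence Lebesgue integrable) on the rectangle, so Fubini's theorem applies:
  integral_R f d(m x m) = (integral_a1^b1 s ds) * (integral_a2^b2 t dt).
Inner integral in s: integral_{0}^{1} s ds = (1^2 - 0^2)/2
  = 1/2.
Inner integral in t: integral_{0}^{4} t dt = (4^2 - 0^2)/2
  = 8.
Product: (1/2) * (8) = 4.

4


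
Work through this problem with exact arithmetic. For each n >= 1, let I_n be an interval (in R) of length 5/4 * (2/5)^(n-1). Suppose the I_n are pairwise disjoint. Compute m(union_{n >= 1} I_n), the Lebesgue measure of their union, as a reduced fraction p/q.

By countable additivity of the Lebesgue measure on pairwise disjoint measurable sets,
  m(union_{n >= 1} I_n) = sum_{n >= 1} m(I_n) = sum_{n >= 1} a * r^(n-1),
  with a = 5/4 and r = 2/5.
Since 0 < r = 2/5 < 1, the geometric series converges:
  sum_{n >= 1} a * r^(n-1) = a / (1 - r).
  = 5/4 / (1 - 2/5)
  = 5/4 / (3/5)
  = 25/12.

25/12


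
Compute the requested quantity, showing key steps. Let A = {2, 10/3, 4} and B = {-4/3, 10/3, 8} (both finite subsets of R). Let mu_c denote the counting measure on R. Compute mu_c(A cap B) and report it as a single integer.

Counting measure on a finite set equals cardinality. mu_c(A cap B) = |A cap B| (elements appearing in both).
Enumerating the elements of A that also lie in B gives 1 element(s).
So mu_c(A cap B) = 1.

1


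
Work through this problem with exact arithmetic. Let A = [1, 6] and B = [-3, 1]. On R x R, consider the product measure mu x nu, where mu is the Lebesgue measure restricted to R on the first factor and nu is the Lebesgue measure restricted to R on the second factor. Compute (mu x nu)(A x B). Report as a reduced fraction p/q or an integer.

For a measurable rectangle A x B, the product measure satisfies
  (mu x nu)(A x B) = mu(A) * nu(B).
  mu(A) = 5.
  nu(B) = 4.
  (mu x nu)(A x B) = 5 * 4 = 20.

20


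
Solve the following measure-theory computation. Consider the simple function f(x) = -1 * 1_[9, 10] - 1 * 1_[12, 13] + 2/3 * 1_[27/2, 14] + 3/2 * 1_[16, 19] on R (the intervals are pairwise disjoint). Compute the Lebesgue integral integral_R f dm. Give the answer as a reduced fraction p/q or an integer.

For a simple function f = sum_i c_i * 1_{A_i} with disjoint A_i,
  integral f dm = sum_i c_i * m(A_i).
Lengths of the A_i:
  m(A_1) = 10 - 9 = 1.
  m(A_2) = 13 - 12 = 1.
  m(A_3) = 14 - 27/2 = 1/2.
  m(A_4) = 19 - 16 = 3.
Contributions c_i * m(A_i):
  (-1) * (1) = -1.
  (-1) * (1) = -1.
  (2/3) * (1/2) = 1/3.
  (3/2) * (3) = 9/2.
Total: -1 - 1 + 1/3 + 9/2 = 17/6.

17/6


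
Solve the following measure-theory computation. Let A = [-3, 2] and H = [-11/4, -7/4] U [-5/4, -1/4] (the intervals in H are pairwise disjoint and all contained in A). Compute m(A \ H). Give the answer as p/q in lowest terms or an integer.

The ambient interval has length m(A) = 2 - (-3) = 5.
Since the holes are disjoint and sit inside A, by finite additivity
  m(H) = sum_i (b_i - a_i), and m(A \ H) = m(A) - m(H).
Computing the hole measures:
  m(H_1) = -7/4 - (-11/4) = 1.
  m(H_2) = -1/4 - (-5/4) = 1.
Summed: m(H) = 1 + 1 = 2.
So m(A \ H) = 5 - 2 = 3.

3


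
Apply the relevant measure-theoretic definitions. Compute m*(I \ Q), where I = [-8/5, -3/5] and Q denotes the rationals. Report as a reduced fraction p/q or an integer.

The interval I = [-8/5, -3/5] has m(I) = -3/5 - (-8/5) = 1 (endpoints are measure-zero, so open/closed/half-open agree). Write I = (I cap Q) u (I \ Q). The rationals in I are countable, so m*(I cap Q) = 0 (cover each rational by intervals whose total length is arbitrarily small). By countable subadditivity m*(I) <= m*(I cap Q) + m*(I \ Q), hence m*(I \ Q) >= m(I) = 1. The reverse inequality m*(I \ Q) <= m*(I) = 1 is trivial since (I \ Q) is a subset of I. Therefore m*(I \ Q) = 1.

1


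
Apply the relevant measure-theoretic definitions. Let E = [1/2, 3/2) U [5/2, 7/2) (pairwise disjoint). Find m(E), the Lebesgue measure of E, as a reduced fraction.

For pairwise disjoint intervals, m(union_i I_i) = sum_i m(I_i),
and m is invariant under swapping open/closed endpoints (single points have measure 0).
So m(E) = sum_i (b_i - a_i).
  I_1 has length 3/2 - 1/2 = 1.
  I_2 has length 7/2 - 5/2 = 1.
Summing:
  m(E) = 1 + 1 = 2.

2


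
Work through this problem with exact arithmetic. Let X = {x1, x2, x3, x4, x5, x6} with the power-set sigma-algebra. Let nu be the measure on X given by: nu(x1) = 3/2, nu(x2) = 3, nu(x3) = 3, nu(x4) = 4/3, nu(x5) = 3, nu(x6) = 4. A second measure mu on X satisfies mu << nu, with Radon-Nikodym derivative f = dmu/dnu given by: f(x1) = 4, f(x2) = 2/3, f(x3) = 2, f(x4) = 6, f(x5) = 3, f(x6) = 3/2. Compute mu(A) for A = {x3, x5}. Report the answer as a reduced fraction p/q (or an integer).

By the defining property of the Radon-Nikodym derivative, for every measurable set A,
  mu(A) = integral_A f dnu.
Since nu is a discrete measure concentrated on the atoms of X, the integral over A reduces to the sum
  mu(A) = sum_{x in A} f(x) * nu({x}).
Computing each term:
  x3: f(x3) * nu(x3) = 2 * 3 = 6.
  x5: f(x5) * nu(x5) = 3 * 3 = 9.
Summing: mu(A) = 6 + 9 = 15.

15


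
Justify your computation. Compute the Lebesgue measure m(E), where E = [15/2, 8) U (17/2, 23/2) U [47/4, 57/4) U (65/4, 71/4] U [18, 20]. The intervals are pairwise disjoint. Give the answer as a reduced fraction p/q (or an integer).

For pairwise disjoint intervals, m(union_i I_i) = sum_i m(I_i),
and m is invariant under swapping open/closed endpoints (single points have measure 0).
So m(E) = sum_i (b_i - a_i).
  I_1 has length 8 - 15/2 = 1/2.
  I_2 has length 23/2 - 17/2 = 3.
  I_3 has length 57/4 - 47/4 = 5/2.
  I_4 has length 71/4 - 65/4 = 3/2.
  I_5 has length 20 - 18 = 2.
Summing:
  m(E) = 1/2 + 3 + 5/2 + 3/2 + 2 = 19/2.

19/2


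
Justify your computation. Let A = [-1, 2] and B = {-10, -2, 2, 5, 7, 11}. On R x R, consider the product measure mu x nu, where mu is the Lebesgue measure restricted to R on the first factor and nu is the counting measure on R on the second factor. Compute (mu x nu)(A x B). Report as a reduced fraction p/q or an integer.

For a measurable rectangle A x B, the product measure satisfies
  (mu x nu)(A x B) = mu(A) * nu(B).
  mu(A) = 3.
  nu(B) = 6.
  (mu x nu)(A x B) = 3 * 6 = 18.

18


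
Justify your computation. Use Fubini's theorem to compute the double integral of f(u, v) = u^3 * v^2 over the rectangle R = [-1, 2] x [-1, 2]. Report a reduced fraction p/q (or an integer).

f(u, v) is a tensor product of a function of u and a function of v, and both factors are bounded continuous (hence Lebesgue integrable) on the rectangle, so Fubini's theorem applies:
  integral_R f d(m x m) = (integral_a1^b1 u^3 du) * (integral_a2^b2 v^2 dv).
Inner integral in u: integral_{-1}^{2} u^3 du = (2^4 - (-1)^4)/4
  = 15/4.
Inner integral in v: integral_{-1}^{2} v^2 dv = (2^3 - (-1)^3)/3
  = 3.
Product: (15/4) * (3) = 45/4.

45/4
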